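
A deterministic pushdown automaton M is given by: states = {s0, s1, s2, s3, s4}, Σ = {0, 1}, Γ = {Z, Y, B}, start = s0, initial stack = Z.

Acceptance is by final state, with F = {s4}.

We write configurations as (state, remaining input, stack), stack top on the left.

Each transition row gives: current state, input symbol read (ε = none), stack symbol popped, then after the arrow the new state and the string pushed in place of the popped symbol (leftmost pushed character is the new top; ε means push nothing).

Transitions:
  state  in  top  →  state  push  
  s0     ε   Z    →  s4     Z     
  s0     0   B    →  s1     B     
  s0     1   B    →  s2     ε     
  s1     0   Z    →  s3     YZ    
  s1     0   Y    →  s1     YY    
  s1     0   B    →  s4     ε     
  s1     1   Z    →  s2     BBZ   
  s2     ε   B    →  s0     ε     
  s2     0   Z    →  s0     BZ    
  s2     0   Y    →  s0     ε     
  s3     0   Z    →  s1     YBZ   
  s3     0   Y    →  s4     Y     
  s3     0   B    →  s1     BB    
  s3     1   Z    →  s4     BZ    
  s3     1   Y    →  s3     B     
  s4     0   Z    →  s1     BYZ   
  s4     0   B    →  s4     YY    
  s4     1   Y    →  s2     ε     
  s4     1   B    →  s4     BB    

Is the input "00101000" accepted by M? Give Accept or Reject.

Accept

(s0, 00101000, Z) ⊢ (s4, 00101000, Z) ⊢ (s1, 0101000, BYZ) ⊢ (s4, 101000, YZ) ⊢ (s2, 01000, Z) ⊢ (s0, 1000, BZ) ⊢ (s2, 000, Z) ⊢ (s0, 00, BZ) ⊢ (s1, 0, BZ) ⊢ (s4, ε, Z)
All input consumed; state s4 ∈ F.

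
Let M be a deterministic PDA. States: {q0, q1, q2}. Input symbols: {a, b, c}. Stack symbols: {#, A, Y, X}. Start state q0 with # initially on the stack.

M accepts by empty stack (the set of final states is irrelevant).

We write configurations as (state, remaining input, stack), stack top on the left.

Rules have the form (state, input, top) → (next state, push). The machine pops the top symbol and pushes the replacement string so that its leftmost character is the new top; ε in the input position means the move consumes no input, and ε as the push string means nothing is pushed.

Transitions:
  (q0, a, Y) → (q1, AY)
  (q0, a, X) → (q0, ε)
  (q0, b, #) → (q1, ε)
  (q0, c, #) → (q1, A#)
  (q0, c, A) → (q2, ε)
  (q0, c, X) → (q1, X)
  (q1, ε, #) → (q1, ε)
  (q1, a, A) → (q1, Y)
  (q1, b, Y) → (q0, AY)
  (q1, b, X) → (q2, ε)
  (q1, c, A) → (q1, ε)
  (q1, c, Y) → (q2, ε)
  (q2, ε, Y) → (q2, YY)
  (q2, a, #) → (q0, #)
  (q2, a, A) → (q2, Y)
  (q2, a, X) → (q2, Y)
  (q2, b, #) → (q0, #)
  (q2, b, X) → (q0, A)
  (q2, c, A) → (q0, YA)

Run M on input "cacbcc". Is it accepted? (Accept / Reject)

Accept

(q0, cacbcc, #)
  read c, top #: go to q1, push A# → (q1, acbcc, A#)
  read a, top A: go to q1, push Y → (q1, cbcc, Y#)
  read c, top Y: go to q2, push ε → (q2, bcc, #)
  read b, top #: go to q0, push # → (q0, cc, #)
  read c, top #: go to q1, push A# → (q1, c, A#)
  read c, top A: go to q1, push ε → (q1, ε, #)
  ε-move, top #: go to q1, push ε → (q1, ε, ε)
All input consumed and the stack is empty.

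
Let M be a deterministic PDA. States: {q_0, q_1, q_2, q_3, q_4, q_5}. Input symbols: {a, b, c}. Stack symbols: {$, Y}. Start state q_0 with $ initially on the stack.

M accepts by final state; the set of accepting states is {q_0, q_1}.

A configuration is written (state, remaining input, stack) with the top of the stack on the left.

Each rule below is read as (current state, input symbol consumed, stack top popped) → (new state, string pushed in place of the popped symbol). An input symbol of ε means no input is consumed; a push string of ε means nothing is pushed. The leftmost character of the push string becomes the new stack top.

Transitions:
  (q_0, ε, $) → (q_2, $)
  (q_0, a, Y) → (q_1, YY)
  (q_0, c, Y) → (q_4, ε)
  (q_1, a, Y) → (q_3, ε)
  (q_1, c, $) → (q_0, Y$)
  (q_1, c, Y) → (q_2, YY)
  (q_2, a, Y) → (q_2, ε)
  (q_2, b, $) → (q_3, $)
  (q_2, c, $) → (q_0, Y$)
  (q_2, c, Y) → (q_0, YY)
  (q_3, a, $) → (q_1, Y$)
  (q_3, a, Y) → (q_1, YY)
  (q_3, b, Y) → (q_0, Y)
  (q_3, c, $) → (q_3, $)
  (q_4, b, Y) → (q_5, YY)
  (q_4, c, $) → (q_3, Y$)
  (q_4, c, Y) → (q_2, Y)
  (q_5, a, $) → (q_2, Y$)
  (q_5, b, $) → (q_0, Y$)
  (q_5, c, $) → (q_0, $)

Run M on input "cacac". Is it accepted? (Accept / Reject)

(q_0, cacac, $)
  ε-move, top $: go to q_2, push $ → (q_2, cacac, $)
  read c, top $: go to q_0, push Y$ → (q_0, acac, Y$)
  read a, top Y: go to q_1, push YY → (q_1, cac, YY$)
  read c, top Y: go to q_2, push YY → (q_2, ac, YYY$)
  read a, top Y: go to q_2, push ε → (q_2, c, YY$)
  read c, top Y: go to q_0, push YY → (q_0, ε, YYY$)
All input consumed; state q_0 ∈ F.

Accept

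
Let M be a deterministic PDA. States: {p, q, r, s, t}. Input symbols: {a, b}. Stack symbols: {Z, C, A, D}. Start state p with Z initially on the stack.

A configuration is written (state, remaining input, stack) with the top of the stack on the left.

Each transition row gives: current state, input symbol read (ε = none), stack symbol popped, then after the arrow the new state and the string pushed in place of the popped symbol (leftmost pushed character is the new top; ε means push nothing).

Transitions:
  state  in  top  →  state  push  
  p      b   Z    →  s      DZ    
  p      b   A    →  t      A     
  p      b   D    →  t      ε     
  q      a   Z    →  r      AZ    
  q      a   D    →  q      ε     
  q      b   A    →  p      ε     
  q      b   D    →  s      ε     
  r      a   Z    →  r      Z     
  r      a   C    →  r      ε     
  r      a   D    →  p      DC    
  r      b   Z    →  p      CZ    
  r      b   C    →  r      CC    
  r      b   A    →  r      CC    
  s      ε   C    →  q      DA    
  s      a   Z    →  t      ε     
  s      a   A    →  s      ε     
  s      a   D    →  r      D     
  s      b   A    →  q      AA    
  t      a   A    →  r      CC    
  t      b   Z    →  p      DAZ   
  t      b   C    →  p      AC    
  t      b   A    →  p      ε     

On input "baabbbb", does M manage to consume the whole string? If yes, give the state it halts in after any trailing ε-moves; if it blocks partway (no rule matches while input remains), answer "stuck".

p

(p, baabbbb, Z) ⊢ (s, aabbbb, DZ) ⊢ (r, abbbb, DZ) ⊢ (p, bbbb, DCZ) ⊢ (t, bbb, CZ) ⊢ (p, bb, ACZ) ⊢ (t, b, ACZ) ⊢ (p, ε, CZ)
All input consumed; M is in state p.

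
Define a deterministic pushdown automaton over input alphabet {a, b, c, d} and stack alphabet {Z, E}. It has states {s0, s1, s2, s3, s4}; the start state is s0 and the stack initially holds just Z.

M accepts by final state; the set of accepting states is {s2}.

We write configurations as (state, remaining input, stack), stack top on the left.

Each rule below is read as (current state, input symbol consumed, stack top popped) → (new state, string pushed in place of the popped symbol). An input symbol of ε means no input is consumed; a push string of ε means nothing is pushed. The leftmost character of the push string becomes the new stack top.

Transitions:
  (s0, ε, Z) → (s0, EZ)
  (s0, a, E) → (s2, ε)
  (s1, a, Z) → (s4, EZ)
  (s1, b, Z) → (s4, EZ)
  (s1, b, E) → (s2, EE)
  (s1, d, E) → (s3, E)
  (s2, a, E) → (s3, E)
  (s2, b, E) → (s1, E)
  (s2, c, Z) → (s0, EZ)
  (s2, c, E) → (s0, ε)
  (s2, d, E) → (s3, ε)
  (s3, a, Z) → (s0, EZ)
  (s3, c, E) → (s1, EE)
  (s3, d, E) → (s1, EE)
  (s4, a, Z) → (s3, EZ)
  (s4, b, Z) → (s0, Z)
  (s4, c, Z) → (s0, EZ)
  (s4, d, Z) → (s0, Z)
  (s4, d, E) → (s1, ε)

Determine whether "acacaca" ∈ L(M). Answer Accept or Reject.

Accept

(s0, acacaca, Z)
  ε-move, top Z: go to s0, push EZ → (s0, acacaca, EZ)
  read a, top E: go to s2, push ε → (s2, cacaca, Z)
  read c, top Z: go to s0, push EZ → (s0, acaca, EZ)
  read a, top E: go to s2, push ε → (s2, caca, Z)
  read c, top Z: go to s0, push EZ → (s0, aca, EZ)
  read a, top E: go to s2, push ε → (s2, ca, Z)
  read c, top Z: go to s0, push EZ → (s0, a, EZ)
  read a, top E: go to s2, push ε → (s2, ε, Z)
All input consumed; state s2 ∈ F.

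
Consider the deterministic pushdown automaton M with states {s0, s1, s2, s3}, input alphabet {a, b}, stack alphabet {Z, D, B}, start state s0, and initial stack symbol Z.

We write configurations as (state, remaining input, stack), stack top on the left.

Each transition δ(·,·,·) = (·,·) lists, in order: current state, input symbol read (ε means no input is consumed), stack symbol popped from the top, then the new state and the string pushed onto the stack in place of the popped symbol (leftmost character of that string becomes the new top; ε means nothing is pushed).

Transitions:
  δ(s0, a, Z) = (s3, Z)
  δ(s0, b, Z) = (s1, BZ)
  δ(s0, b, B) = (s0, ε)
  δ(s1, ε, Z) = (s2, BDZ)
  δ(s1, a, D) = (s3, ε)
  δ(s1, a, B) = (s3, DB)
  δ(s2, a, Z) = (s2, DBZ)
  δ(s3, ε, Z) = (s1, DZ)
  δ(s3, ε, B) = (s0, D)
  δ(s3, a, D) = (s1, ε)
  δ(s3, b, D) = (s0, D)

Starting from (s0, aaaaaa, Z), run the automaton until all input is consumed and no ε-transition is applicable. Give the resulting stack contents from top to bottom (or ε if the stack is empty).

(s0, aaaaaa, Z)
  read a, top Z: go to s3, push Z → (s3, aaaaa, Z)
  ε-move, top Z: go to s1, push DZ → (s1, aaaaa, DZ)
  read a, top D: go to s3, push ε → (s3, aaaa, Z)
  ε-move, top Z: go to s1, push DZ → (s1, aaaa, DZ)
  read a, top D: go to s3, push ε → (s3, aaa, Z)
  ε-move, top Z: go to s1, push DZ → (s1, aaa, DZ)
  read a, top D: go to s3, push ε → (s3, aa, Z)
  ε-move, top Z: go to s1, push DZ → (s1, aa, DZ)
  read a, top D: go to s3, push ε → (s3, a, Z)
  ε-move, top Z: go to s1, push DZ → (s1, a, DZ)
  read a, top D: go to s3, push ε → (s3, ε, Z)
  ε-move, top Z: go to s1, push DZ → (s1, ε, DZ)
All input consumed in state s1 with stack DZ.

DZ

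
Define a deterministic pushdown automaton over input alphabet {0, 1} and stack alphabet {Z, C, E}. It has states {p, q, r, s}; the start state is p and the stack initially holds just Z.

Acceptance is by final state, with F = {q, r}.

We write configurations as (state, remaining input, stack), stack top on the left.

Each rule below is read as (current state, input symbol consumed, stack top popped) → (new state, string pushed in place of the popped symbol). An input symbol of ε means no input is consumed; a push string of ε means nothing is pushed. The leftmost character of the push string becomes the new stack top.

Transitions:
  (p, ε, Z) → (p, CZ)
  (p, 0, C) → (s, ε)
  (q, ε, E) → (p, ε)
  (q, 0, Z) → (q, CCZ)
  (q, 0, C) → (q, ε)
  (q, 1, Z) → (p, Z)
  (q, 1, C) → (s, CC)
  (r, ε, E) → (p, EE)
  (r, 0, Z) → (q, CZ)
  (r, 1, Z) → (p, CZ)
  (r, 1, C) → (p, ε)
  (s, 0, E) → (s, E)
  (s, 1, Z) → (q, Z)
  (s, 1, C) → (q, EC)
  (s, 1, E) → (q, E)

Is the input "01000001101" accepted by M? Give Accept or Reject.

(p, 01000001101, Z)
  ε-move, top Z: go to p, push CZ → (p, 01000001101, CZ)
  read 0, top C: go to s, push ε → (s, 1000001101, Z)
  read 1, top Z: go to q, push Z → (q, 000001101, Z)
  read 0, top Z: go to q, push CCZ → (q, 00001101, CCZ)
  read 0, top C: go to q, push ε → (q, 0001101, CZ)
  read 0, top C: go to q, push ε → (q, 001101, Z)
  read 0, top Z: go to q, push CCZ → (q, 01101, CCZ)
  read 0, top C: go to q, push ε → (q, 1101, CZ)
  read 1, top C: go to s, push CC → (s, 101, CCZ)
  read 1, top C: go to q, push EC → (q, 01, ECCZ)
  ε-move, top E: go to p, push ε → (p, 01, CCZ)
  read 0, top C: go to s, push ε → (s, 1, CZ)
  read 1, top C: go to q, push EC → (q, ε, ECZ)
All input consumed; state q ∈ F.

Accept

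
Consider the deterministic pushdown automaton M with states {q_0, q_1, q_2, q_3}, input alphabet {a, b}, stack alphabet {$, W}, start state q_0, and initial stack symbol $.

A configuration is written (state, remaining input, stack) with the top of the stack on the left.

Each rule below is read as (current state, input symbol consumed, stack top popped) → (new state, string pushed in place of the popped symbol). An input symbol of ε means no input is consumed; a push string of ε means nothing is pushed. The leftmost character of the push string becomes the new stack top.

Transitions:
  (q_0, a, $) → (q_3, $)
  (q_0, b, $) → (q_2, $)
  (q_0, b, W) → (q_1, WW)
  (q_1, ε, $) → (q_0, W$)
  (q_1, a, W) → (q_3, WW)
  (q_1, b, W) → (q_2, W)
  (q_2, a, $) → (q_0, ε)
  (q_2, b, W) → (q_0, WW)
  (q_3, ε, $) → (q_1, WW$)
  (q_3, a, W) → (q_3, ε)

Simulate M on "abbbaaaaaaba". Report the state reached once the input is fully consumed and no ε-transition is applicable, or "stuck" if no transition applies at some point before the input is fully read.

stuck

(q_0, abbbaaaaaaba, $)
  read a, top $: go to q_3, push $ → (q_3, bbbaaaaaaba, $)
  ε-move, top $: go to q_1, push WW$ → (q_1, bbbaaaaaaba, WW$)
  read b, top W: go to q_2, push W → (q_2, bbaaaaaaba, WW$)
  read b, top W: go to q_0, push WW → (q_0, baaaaaaba, WWW$)
  read b, top W: go to q_1, push WW → (q_1, aaaaaaba, WWWW$)
  read a, top W: go to q_3, push WW → (q_3, aaaaaba, WWWWW$)
  read a, top W: go to q_3, push ε → (q_3, aaaaba, WWWW$)
  read a, top W: go to q_3, push ε → (q_3, aaaba, WWW$)
  read a, top W: go to q_3, push ε → (q_3, aaba, WW$)
  read a, top W: go to q_3, push ε → (q_3, aba, W$)
  read a, top W: go to q_3, push ε → (q_3, ba, $)
  ε-move, top $: go to q_1, push WW$ → (q_1, ba, WW$)
  read b, top W: go to q_2, push W → (q_2, a, WW$)
No transition for (q_2, a, top W); M blocks with input a remaining.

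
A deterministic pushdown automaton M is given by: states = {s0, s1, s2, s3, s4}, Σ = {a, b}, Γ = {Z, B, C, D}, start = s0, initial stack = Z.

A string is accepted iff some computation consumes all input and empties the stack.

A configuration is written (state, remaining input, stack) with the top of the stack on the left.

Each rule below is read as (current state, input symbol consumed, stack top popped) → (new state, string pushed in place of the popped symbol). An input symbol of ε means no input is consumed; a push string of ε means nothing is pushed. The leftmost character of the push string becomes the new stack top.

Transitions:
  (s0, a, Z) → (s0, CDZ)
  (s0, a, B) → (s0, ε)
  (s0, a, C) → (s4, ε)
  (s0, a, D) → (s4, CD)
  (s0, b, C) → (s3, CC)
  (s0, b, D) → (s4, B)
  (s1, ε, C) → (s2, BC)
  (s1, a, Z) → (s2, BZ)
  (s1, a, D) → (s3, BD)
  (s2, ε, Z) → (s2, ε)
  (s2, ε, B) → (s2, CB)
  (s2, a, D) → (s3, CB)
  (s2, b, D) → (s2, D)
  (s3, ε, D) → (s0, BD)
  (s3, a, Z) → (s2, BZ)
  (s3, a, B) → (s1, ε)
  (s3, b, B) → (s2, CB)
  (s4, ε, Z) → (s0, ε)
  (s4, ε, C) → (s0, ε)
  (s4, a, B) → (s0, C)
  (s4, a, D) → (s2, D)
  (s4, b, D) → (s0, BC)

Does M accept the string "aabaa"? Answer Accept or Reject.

(s0, aabaa, Z) ⊢ (s0, abaa, CDZ) ⊢ (s4, baa, DZ) ⊢ (s0, aa, BCZ) ⊢ (s0, a, CZ) ⊢ (s4, ε, Z) ⊢ (s0, ε, ε)
All input consumed and the stack is empty.

Accept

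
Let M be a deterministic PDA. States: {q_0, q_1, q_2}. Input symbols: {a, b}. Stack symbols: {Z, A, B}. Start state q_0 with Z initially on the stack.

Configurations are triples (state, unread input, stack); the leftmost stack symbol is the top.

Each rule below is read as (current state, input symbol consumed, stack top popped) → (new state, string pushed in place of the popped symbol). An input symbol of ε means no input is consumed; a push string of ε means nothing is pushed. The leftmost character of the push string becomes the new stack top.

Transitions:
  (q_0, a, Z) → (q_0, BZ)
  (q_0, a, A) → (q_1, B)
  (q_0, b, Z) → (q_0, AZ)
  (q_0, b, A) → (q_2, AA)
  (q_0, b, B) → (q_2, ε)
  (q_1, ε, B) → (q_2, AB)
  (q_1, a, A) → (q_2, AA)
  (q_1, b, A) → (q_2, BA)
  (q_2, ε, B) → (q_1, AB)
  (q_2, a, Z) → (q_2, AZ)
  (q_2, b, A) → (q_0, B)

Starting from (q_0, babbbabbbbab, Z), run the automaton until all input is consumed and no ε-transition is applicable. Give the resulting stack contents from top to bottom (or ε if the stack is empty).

BABABZ

(q_0, babbbabbbbab, Z)
  read b, top Z: go to q_0, push AZ → (q_0, abbbabbbbab, AZ)
  read a, top A: go to q_1, push B → (q_1, bbbabbbbab, BZ)
  ε-move, top B: go to q_2, push AB → (q_2, bbbabbbbab, ABZ)
  read b, top A: go to q_0, push B → (q_0, bbabbbbab, BBZ)
  read b, top B: go to q_2, push ε → (q_2, babbbbab, BZ)
  ε-move, top B: go to q_1, push AB → (q_1, babbbbab, ABZ)
  read b, top A: go to q_2, push BA → (q_2, abbbbab, BABZ)
  ε-move, top B: go to q_1, push AB → (q_1, abbbbab, ABABZ)
  read a, top A: go to q_2, push AA → (q_2, bbbbab, AABABZ)
  read b, top A: go to q_0, push B → (q_0, bbbab, BABABZ)
  read b, top B: go to q_2, push ε → (q_2, bbab, ABABZ)
  read b, top A: go to q_0, push B → (q_0, bab, BBABZ)
  read b, top B: go to q_2, push ε → (q_2, ab, BABZ)
  ε-move, top B: go to q_1, push AB → (q_1, ab, ABABZ)
  read a, top A: go to q_2, push AA → (q_2, b, AABABZ)
  read b, top A: go to q_0, push B → (q_0, ε, BABABZ)
All input consumed in state q_0 with stack BABABZ.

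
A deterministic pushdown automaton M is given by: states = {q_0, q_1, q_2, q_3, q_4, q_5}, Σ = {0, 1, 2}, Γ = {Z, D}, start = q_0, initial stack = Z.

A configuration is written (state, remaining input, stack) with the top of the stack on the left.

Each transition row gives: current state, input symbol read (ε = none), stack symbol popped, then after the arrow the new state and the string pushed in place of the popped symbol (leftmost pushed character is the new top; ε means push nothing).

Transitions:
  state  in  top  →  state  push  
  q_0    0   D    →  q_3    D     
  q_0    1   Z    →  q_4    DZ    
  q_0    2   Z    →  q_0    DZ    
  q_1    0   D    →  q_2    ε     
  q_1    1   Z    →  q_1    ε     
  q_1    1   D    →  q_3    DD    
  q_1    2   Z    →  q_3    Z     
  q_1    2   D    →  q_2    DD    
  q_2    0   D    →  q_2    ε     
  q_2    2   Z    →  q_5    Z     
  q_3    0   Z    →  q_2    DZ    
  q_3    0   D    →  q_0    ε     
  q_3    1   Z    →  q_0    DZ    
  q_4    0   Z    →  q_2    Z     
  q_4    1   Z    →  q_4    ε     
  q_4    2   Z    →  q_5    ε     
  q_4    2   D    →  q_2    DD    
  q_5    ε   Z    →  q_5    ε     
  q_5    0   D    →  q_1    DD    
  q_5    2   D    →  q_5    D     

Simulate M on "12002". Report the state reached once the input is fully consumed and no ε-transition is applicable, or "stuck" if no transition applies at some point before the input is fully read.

(q_0, 12002, Z)
  read 1, top Z: go to q_4, push DZ → (q_4, 2002, DZ)
  read 2, top D: go to q_2, push DD → (q_2, 002, DDZ)
  read 0, top D: go to q_2, push ε → (q_2, 02, DZ)
  read 0, top D: go to q_2, push ε → (q_2, 2, Z)
  read 2, top Z: go to q_5, push Z → (q_5, ε, Z)
  ε-move, top Z: go to q_5, push ε → (q_5, ε, ε)
All input consumed; M is in state q_5.

q_5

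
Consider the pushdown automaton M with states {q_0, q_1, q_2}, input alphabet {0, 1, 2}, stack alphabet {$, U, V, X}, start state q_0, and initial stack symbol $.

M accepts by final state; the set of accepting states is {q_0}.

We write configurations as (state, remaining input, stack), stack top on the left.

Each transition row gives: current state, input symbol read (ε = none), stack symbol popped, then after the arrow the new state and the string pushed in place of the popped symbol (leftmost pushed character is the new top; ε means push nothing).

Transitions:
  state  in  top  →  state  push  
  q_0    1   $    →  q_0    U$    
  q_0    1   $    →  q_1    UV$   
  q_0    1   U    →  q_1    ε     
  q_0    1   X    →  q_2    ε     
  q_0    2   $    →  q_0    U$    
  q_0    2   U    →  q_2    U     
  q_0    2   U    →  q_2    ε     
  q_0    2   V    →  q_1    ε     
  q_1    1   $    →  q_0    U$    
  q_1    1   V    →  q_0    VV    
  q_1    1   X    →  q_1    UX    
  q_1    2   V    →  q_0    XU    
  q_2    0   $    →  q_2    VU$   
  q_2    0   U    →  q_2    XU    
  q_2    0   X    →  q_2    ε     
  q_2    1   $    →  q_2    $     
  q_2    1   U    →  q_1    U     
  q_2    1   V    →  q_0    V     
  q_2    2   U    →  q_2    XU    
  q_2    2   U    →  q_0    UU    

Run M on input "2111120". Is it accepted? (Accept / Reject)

No computation consumes all input and reaches a final state.

Reject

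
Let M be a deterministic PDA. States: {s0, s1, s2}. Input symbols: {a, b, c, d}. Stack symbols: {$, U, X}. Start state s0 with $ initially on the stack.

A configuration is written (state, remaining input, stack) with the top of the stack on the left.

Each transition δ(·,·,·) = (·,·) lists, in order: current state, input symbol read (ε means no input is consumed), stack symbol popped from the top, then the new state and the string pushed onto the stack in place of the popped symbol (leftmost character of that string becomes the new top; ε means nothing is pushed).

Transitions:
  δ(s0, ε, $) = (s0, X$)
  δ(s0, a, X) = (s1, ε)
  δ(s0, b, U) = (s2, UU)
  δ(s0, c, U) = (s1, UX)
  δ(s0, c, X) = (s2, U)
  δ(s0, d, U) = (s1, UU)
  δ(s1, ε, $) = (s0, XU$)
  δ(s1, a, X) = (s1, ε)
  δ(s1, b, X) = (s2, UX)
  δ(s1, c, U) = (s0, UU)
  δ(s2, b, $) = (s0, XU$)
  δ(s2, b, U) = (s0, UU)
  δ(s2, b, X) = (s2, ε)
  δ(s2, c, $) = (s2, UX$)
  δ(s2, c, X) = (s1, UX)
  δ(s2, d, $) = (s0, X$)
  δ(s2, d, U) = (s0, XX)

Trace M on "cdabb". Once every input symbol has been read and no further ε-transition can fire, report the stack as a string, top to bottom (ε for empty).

UUX$

(s0, cdabb, $)
  ε-move, top $: go to s0, push X$ → (s0, cdabb, X$)
  read c, top X: go to s2, push U → (s2, dabb, U$)
  read d, top U: go to s0, push XX → (s0, abb, XX$)
  read a, top X: go to s1, push ε → (s1, bb, X$)
  read b, top X: go to s2, push UX → (s2, b, UX$)
  read b, top U: go to s0, push UU → (s0, ε, UUX$)
All input consumed in state s0 with stack UUX$.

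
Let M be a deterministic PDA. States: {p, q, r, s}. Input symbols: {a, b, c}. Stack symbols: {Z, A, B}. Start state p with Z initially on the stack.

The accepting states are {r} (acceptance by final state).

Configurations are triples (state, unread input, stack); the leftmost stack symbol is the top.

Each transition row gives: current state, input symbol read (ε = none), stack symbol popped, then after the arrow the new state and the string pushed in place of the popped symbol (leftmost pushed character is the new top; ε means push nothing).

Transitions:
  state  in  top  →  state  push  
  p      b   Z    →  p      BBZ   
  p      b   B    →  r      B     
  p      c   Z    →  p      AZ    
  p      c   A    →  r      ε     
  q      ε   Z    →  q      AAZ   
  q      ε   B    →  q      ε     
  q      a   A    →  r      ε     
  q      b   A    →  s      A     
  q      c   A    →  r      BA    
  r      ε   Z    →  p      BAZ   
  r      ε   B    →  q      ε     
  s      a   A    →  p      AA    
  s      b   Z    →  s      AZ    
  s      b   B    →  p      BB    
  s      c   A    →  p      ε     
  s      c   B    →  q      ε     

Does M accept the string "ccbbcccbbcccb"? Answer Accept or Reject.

Accept

(p, ccbbcccbbcccb, Z)
  read c, top Z: go to p, push AZ → (p, cbbcccbbcccb, AZ)
  read c, top A: go to r, push ε → (r, bbcccbbcccb, Z)
  ε-move, top Z: go to p, push BAZ → (p, bbcccbbcccb, BAZ)
  read b, top B: go to r, push B → (r, bcccbbcccb, BAZ)
  ε-move, top B: go to q, push ε → (q, bcccbbcccb, AZ)
  read b, top A: go to s, push A → (s, cccbbcccb, AZ)
  read c, top A: go to p, push ε → (p, ccbbcccb, Z)
  read c, top Z: go to p, push AZ → (p, cbbcccb, AZ)
  read c, top A: go to r, push ε → (r, bbcccb, Z)
  ε-move, top Z: go to p, push BAZ → (p, bbcccb, BAZ)
  read b, top B: go to r, push B → (r, bcccb, BAZ)
  ε-move, top B: go to q, push ε → (q, bcccb, AZ)
  read b, top A: go to s, push A → (s, cccb, AZ)
  read c, top A: go to p, push ε → (p, ccb, Z)
  read c, top Z: go to p, push AZ → (p, cb, AZ)
  read c, top A: go to r, push ε → (r, b, Z)
  ε-move, top Z: go to p, push BAZ → (p, b, BAZ)
  read b, top B: go to r, push B → (r, ε, BAZ)
All input consumed; state r ∈ F.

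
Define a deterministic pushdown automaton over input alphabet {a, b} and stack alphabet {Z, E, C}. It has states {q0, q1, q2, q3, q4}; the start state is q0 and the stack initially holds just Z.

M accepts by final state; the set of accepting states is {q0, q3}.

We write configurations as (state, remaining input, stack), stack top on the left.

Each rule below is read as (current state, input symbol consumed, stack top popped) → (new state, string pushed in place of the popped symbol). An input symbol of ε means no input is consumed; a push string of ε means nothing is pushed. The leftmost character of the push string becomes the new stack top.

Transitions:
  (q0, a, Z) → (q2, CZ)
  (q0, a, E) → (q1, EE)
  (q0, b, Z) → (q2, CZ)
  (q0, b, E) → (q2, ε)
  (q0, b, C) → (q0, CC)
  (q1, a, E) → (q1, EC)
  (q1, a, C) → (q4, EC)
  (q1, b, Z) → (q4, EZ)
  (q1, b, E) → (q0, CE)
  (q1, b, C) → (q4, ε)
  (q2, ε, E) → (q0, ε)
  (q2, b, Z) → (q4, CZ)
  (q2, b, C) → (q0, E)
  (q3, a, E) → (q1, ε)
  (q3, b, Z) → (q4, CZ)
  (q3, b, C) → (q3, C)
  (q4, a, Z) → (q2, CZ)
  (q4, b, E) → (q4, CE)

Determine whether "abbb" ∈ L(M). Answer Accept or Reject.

Reject

(q0, abbb, Z) ⊢ (q2, bbb, CZ) ⊢ (q0, bb, EZ) ⊢ (q2, b, Z) ⊢ (q4, ε, CZ)
All input consumed; state q4 ∉ F and no further ε-move applies.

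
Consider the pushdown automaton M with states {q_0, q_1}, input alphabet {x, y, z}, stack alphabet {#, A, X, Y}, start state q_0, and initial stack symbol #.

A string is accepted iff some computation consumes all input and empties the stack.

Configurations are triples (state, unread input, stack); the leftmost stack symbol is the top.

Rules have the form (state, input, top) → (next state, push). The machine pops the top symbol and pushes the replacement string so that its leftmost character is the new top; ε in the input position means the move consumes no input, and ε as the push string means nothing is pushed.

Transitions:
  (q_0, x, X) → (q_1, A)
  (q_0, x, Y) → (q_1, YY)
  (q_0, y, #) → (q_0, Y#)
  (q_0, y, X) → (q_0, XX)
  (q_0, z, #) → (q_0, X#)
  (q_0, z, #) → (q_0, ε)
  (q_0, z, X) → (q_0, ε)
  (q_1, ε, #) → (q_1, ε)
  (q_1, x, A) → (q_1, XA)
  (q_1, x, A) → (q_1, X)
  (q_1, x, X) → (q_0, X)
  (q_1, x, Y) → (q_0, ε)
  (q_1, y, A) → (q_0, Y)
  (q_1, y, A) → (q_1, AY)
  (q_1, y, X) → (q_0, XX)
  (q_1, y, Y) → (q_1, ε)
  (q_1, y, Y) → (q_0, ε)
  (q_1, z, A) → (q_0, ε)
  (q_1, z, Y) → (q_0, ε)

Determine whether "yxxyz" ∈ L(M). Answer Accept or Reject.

Reject

No computation consumes all input and empties the stack.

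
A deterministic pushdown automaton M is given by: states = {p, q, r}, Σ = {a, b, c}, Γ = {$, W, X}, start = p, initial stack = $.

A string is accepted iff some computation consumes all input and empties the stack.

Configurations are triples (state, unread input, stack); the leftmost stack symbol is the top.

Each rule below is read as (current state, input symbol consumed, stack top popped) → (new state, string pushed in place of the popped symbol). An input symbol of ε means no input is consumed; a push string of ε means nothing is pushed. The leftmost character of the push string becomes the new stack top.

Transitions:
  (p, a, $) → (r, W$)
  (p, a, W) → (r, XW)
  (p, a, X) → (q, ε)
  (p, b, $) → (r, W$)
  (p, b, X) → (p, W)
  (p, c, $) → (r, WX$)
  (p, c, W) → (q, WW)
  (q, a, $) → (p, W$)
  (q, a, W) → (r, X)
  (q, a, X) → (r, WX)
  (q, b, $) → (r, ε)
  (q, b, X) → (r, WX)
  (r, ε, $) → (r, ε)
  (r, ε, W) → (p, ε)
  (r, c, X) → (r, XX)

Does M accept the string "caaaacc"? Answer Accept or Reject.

Reject

(p, caaaacc, $)
  read c, top $: go to r, push WX$ → (r, aaaacc, WX$)
  ε-move, top W: go to p, push ε → (p, aaaacc, X$)
  read a, top X: go to q, push ε → (q, aaacc, $)
  read a, top $: go to p, push W$ → (p, aacc, W$)
  read a, top W: go to r, push XW → (r, acc, XW$)
No transition applies at (r, acc, XW$); input not fully consumed.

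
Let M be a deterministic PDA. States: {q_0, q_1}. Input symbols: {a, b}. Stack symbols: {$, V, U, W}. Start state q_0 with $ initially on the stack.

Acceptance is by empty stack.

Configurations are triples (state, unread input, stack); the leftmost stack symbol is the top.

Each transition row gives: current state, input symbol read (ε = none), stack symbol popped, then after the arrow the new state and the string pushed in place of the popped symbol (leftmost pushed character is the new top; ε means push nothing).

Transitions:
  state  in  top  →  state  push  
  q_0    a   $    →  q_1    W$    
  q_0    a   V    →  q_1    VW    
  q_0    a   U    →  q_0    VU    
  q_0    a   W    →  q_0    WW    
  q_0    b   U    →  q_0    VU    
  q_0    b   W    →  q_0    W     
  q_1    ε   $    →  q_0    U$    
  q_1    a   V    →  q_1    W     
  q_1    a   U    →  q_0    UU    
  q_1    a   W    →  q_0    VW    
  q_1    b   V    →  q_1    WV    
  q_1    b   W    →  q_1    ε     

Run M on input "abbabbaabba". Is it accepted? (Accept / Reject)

Reject

(q_0, abbabbaabba, $)
  read a, top $: go to q_1, push W$ → (q_1, bbabbaabba, W$)
  read b, top W: go to q_1, push ε → (q_1, babbaabba, $)
  ε-move, top $: go to q_0, push U$ → (q_0, babbaabba, U$)
  read b, top U: go to q_0, push VU → (q_0, abbaabba, VU$)
  read a, top V: go to q_1, push VW → (q_1, bbaabba, VWU$)
  read b, top V: go to q_1, push WV → (q_1, baabba, WVWU$)
  read b, top W: go to q_1, push ε → (q_1, aabba, VWU$)
  read a, top V: go to q_1, push W → (q_1, abba, WWU$)
  read a, top W: go to q_0, push VW → (q_0, bba, VWWU$)
No transition applies at (q_0, bba, VWWU$); input not fully consumed.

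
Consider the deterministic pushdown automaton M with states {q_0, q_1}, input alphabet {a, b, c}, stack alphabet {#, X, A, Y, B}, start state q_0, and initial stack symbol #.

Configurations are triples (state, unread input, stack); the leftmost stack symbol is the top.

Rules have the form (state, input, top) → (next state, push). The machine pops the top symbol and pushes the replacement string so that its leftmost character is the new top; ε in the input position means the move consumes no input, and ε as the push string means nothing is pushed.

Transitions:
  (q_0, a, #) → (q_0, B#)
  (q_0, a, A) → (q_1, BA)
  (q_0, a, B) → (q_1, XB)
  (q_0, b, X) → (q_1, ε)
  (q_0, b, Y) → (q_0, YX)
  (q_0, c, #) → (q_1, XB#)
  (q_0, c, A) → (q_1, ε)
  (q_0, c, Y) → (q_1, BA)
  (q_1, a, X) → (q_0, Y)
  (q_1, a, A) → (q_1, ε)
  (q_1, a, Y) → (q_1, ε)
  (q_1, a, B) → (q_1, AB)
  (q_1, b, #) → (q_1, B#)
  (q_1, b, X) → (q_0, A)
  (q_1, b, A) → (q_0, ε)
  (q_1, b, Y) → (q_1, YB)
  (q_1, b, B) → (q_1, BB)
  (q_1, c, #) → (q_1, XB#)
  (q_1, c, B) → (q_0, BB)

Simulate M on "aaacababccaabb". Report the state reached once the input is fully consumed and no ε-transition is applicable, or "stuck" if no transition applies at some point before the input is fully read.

q_0

(q_0, aaacababccaabb, #)
  read a, top #: go to q_0, push B# → (q_0, aacababccaabb, B#)
  read a, top B: go to q_1, push XB → (q_1, acababccaabb, XB#)
  read a, top X: go to q_0, push Y → (q_0, cababccaabb, YB#)
  read c, top Y: go to q_1, push BA → (q_1, ababccaabb, BAB#)
  read a, top B: go to q_1, push AB → (q_1, babccaabb, ABAB#)
  read b, top A: go to q_0, push ε → (q_0, abccaabb, BAB#)
  read a, top B: go to q_1, push XB → (q_1, bccaabb, XBAB#)
  read b, top X: go to q_0, push A → (q_0, ccaabb, ABAB#)
  read c, top A: go to q_1, push ε → (q_1, caabb, BAB#)
  read c, top B: go to q_0, push BB → (q_0, aabb, BBAB#)
  read a, top B: go to q_1, push XB → (q_1, abb, XBBAB#)
  read a, top X: go to q_0, push Y → (q_0, bb, YBBAB#)
  read b, top Y: go to q_0, push YX → (q_0, b, YXBBAB#)
  read b, top Y: go to q_0, push YX → (q_0, ε, YXXBBAB#)
All input consumed; M is in state q_0.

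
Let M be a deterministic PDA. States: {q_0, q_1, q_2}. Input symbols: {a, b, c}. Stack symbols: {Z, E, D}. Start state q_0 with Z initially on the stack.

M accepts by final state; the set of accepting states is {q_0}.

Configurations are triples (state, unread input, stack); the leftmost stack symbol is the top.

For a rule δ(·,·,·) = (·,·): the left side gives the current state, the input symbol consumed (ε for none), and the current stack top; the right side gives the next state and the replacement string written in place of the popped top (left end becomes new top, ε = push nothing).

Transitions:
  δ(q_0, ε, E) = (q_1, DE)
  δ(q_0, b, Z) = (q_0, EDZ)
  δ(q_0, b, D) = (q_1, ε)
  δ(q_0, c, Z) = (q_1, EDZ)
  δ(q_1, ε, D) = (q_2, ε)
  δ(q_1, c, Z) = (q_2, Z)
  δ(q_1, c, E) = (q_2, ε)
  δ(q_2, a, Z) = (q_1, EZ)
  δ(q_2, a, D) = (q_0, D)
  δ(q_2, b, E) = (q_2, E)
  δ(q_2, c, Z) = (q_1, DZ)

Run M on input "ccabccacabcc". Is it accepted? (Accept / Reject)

Reject

(q_0, ccabccacabcc, Z)
  read c, top Z: go to q_1, push EDZ → (q_1, cabccacabcc, EDZ)
  read c, top E: go to q_2, push ε → (q_2, abccacabcc, DZ)
  read a, top D: go to q_0, push D → (q_0, bccacabcc, DZ)
  read b, top D: go to q_1, push ε → (q_1, ccacabcc, Z)
  read c, top Z: go to q_2, push Z → (q_2, cacabcc, Z)
  read c, top Z: go to q_1, push DZ → (q_1, acabcc, DZ)
  ε-move, top D: go to q_2, push ε → (q_2, acabcc, Z)
  read a, top Z: go to q_1, push EZ → (q_1, cabcc, EZ)
  read c, top E: go to q_2, push ε → (q_2, abcc, Z)
  read a, top Z: go to q_1, push EZ → (q_1, bcc, EZ)
No transition applies at (q_1, bcc, EZ); input not fully consumed.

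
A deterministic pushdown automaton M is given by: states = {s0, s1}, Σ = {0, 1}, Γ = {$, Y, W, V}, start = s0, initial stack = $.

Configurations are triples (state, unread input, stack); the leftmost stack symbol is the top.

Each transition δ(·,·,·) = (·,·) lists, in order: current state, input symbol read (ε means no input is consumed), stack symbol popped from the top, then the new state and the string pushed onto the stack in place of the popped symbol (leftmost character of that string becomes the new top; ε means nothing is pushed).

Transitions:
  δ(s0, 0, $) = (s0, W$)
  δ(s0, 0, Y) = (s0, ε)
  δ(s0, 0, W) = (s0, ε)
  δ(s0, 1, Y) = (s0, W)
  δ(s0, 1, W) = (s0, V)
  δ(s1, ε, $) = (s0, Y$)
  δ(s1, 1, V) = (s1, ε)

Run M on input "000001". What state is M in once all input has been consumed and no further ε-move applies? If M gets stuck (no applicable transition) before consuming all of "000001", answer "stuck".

s0

(s0, 000001, $)
  read 0, top $: go to s0, push W$ → (s0, 00001, W$)
  read 0, top W: go to s0, push ε → (s0, 0001, $)
  read 0, top $: go to s0, push W$ → (s0, 001, W$)
  read 0, top W: go to s0, push ε → (s0, 01, $)
  read 0, top $: go to s0, push W$ → (s0, 1, W$)
  read 1, top W: go to s0, push V → (s0, ε, V$)
All input consumed; M is in state s0.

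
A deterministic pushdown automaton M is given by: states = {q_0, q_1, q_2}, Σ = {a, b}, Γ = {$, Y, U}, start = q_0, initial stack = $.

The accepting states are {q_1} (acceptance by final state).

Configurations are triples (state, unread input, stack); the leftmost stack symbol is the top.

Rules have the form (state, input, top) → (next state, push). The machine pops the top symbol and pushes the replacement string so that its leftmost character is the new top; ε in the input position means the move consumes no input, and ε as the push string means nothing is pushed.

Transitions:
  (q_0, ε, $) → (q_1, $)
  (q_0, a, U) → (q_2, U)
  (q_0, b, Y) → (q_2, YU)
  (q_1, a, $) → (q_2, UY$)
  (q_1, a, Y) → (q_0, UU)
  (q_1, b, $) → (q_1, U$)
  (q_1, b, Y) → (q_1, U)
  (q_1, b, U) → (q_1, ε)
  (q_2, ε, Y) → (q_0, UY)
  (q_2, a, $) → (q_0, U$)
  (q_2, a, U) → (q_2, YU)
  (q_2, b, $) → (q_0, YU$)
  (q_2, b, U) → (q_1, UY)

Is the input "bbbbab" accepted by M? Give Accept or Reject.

Accept

(q_0, bbbbab, $)
  ε-move, top $: go to q_1, push $ → (q_1, bbbbab, $)
  read b, top $: go to q_1, push U$ → (q_1, bbbab, U$)
  read b, top U: go to q_1, push ε → (q_1, bbab, $)
  read b, top $: go to q_1, push U$ → (q_1, bab, U$)
  read b, top U: go to q_1, push ε → (q_1, ab, $)
  read a, top $: go to q_2, push UY$ → (q_2, b, UY$)
  read b, top U: go to q_1, push UY → (q_1, ε, UYY$)
All input consumed; state q_1 ∈ F.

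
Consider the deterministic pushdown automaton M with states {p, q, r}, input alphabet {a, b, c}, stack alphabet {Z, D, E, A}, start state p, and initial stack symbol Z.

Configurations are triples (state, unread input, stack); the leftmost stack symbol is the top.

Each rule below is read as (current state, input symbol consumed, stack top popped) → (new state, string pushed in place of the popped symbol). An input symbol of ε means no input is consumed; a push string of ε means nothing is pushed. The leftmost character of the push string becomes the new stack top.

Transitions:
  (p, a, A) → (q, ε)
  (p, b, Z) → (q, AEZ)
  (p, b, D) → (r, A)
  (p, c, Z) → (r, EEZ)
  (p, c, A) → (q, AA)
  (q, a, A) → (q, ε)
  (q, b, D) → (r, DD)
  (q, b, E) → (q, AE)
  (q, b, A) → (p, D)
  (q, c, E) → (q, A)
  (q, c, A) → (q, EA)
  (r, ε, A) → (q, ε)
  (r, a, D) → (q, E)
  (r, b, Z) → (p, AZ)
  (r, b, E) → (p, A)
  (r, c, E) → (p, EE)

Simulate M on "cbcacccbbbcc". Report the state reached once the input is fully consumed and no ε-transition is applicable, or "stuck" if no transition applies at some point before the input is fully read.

q

(p, cbcacccbbbcc, Z)
  read c, top Z: go to r, push EEZ → (r, bcacccbbbcc, EEZ)
  read b, top E: go to p, push A → (p, cacccbbbcc, AEZ)
  read c, top A: go to q, push AA → (q, acccbbbcc, AAEZ)
  read a, top A: go to q, push ε → (q, cccbbbcc, AEZ)
  read c, top A: go to q, push EA → (q, ccbbbcc, EAEZ)
  read c, top E: go to q, push A → (q, cbbbcc, AAEZ)
  read c, top A: go to q, push EA → (q, bbbcc, EAAEZ)
  read b, top E: go to q, push AE → (q, bbcc, AEAAEZ)
  read b, top A: go to p, push D → (p, bcc, DEAAEZ)
  read b, top D: go to r, push A → (r, cc, AEAAEZ)
  ε-move, top A: go to q, push ε → (q, cc, EAAEZ)
  read c, top E: go to q, push A → (q, c, AAAEZ)
  read c, top A: go to q, push EA → (q, ε, EAAAEZ)
All input consumed; M is in state q.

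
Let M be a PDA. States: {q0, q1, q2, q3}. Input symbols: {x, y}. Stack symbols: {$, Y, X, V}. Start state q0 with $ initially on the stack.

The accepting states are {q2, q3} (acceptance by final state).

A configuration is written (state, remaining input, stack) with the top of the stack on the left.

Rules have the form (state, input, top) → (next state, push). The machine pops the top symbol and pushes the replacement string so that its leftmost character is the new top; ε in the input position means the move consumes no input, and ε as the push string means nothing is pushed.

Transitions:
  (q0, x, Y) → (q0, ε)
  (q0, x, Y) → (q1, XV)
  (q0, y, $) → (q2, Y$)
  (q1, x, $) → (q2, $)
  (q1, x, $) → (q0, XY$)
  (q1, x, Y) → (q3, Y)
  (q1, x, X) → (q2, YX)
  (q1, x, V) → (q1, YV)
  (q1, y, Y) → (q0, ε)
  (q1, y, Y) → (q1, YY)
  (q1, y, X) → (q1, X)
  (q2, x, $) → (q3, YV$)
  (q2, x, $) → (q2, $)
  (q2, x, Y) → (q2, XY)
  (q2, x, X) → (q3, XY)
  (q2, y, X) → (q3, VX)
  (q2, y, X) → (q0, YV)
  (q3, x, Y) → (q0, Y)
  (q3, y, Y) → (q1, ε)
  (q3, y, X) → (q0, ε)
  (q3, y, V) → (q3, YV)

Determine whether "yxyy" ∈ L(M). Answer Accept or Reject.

Accept

One accepting computation: (q0, yxyy, $) ⊢ (q2, xyy, Y$) ⊢ (q2, yy, XY$) ⊢ (q3, y, VXY$) ⊢ (q3, ε, YVXY$)
All input consumed and state q3 ∈ F.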